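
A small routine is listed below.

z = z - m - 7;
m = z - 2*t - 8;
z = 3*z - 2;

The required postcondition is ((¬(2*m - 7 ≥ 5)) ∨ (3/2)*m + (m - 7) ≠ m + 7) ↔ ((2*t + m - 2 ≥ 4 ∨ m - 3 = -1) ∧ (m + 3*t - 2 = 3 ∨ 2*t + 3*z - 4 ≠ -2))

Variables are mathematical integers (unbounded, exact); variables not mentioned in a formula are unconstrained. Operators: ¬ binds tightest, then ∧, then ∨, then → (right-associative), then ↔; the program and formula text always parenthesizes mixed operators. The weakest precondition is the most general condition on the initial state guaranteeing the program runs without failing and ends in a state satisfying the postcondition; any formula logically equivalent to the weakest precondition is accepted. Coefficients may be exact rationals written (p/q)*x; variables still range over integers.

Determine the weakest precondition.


Working backward. After the program, the postcondition ((¬(2*m - 7 ≥ 5)) ∨ (3/2)*m + (m - 7) ≠ m + 7) ↔ ((2*t + m - 2 ≥ 4 ∨ m - 3 = -1) ∧ (m + 3*t - 2 = 3 ∨ 2*t + 3*z - 4 ≠ -2)) must hold; in canonical form it is ((¬(2*m ≥ 12)) ∨ (3/2)*m ≠ 14) ↔ ((m + 2*t ≥ 6 ∨ m = 2) ∧ (m + 3*t = 5 ∨ 2*t + 3*z ≠ 2)).
Before z := 3*z - 2: ((¬(2*m ≥ 12)) ∨ (3/2)*m ≠ 14) ↔ ((m + 2*t ≥ 6 ∨ m = 2) ∧ (m + 3*t = 5 ∨ 2*t + 9*z ≠ 8))
Before m := z - 2*t - 8: ((¬(2*z ≥ 4*t + 28)) ∨ (3/2)*z ≠ 3*t + 26) ↔ ((z ≥ 14 ∨ z = 2*t + 10) ∧ (t + z = 13 ∨ 2*t + 9*z ≠ 8))
Before z := z - m - 7: ((¬(2*z ≥ 2*m + 4*t + 42)) ∨ (3/2)*z ≠ (3/2)*m + 3*t + 73/2) ↔ ((z ≥ m + 21 ∨ z = m + 2*t + 17) ∧ (t + z = m + 20 ∨ 2*t + 9*z ≠ 9*m + 71))
Answer: WP = ((¬(2*z ≥ 2*m + 4*t + 42)) ∨ (3/2)*z ≠ (3/2)*m + 3*t + 73/2) ↔ ((z ≥ m + 21 ∨ z = m + 2*t + 17) ∧ (t + z = m + 20 ∨ 2*t + 9*z ≠ 9*m + 71))


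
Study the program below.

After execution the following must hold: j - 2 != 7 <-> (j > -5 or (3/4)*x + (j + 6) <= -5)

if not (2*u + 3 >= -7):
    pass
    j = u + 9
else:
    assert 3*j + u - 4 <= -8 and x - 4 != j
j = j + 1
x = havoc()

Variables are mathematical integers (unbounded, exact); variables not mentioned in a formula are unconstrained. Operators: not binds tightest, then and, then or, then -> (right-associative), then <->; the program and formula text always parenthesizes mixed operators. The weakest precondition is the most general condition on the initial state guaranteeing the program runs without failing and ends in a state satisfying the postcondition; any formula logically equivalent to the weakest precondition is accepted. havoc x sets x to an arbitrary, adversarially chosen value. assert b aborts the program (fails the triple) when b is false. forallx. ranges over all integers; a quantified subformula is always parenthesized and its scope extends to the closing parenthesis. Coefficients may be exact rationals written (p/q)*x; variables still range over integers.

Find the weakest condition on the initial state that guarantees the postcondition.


Working backward. After the program, the postcondition j - 2 != 7 <-> (j > -5 or (3/4)*x + (j + 6) <= -5) must hold; in canonical form it is j != 9 <-> (j > -5 or j + (3/4)*x <= -11).
Before havoc x: forall x_1. (j != 9 <-> (j > -5 or j + (3/4)*x_1 <= -11))
Before j := j + 1: forall x_1. (j != 8 <-> (j > -6 or j + (3/4)*x_1 <= -12))
Then branch requires forall x_1. (u != -1 <-> (u > -15 or u + (3/4)*x_1 <= -21)); else branch requires 3*j + u <= -4 and x != j + 4 and (forall x_1. (j != 8 <-> (j > -6 or j + (3/4)*x_1 <= -12))).
Before the if: ((not (2*u >= -10)) -> (forall x_1. (u != -1 <-> (u > -15 or u + (3/4)*x_1 <= -21)))) and (2*u >= -10 -> (3*j + u <= -4 and x != j + 4 and (forall x_1. (j != 8 <-> (j > -6 or j + (3/4)*x_1 <= -12)))))
Answer: WP = ((not (2*u >= -10)) -> (forall x_1. (u != -1 <-> (u > -15 or u + (3/4)*x_1 <= -21)))) and (2*u >= -10 -> (3*j + u <= -4 and x != j + 4 and (forall x_1. (j != 8 <-> (j > -6 or j + (3/4)*x_1 <= -12)))))


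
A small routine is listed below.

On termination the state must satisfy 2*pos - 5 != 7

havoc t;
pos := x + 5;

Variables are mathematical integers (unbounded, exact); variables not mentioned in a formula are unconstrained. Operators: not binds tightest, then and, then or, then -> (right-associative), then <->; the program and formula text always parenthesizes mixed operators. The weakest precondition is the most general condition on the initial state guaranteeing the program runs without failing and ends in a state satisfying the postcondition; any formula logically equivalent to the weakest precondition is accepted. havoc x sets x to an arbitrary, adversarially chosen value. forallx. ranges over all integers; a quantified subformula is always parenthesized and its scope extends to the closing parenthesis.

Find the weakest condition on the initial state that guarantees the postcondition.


Working backward. After the program, the postcondition 2*pos - 5 != 7 must hold; in canonical form it is 2*pos != 12.
Before pos := x + 5: 2*x != 2
Before havoc t: 2*x != 2
Answer: WP = 2*x != 2


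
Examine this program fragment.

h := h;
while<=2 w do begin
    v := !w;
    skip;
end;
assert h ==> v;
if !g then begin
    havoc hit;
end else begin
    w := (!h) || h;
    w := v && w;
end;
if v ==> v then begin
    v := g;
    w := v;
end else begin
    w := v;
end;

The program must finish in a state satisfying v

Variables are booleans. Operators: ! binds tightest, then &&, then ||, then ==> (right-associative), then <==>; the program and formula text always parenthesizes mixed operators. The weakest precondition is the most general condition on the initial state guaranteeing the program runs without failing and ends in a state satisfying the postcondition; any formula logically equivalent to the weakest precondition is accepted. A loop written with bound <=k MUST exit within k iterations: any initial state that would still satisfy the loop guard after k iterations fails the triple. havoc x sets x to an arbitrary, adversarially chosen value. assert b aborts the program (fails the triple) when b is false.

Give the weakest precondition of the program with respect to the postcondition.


Working backward. After the program, v must hold.
Then branch requires g; else branch requires v.
Before the if: g
Then branch requires g; else branch requires g.
Before the if: (!g) ==> g
Before assert h ==> v: (h ==> v) && ((!g) ==> g)
Before the loop (bound <=2), unroll the exhaustion recursion (WP_0 = exit-now case; WP_j = one more guarded iteration, up to j = 2):
  WP_0: (!w) && (h ==> v) && ((!g) ==> g)
  WP_1: (w ==> ((!w) && (h ==> (!w)) && ((!g) ==> g))) && ((!w) ==> ((h ==> v) && ((!g) ==> g)))
  WP_2: (w ==> ((w ==> ((!w) && (h ==> (!w)) && ((!g) ==> g))) && ((!w) ==> ((h ==> (!w)) && ((!g) ==> g))))) && ((!w) ==> ((h ==> v) && ((!g) ==> g)))
So before the loop: (w ==> ((w ==> ((!w) && (h ==> (!w)) && ((!g) ==> g))) && ((!w) ==> ((h ==> (!w)) && ((!g) ==> g))))) && ((!w) ==> ((h ==> v) && ((!g) ==> g)))
Before h := h: (w ==> ((w ==> ((!w) && (h ==> (!w)) && ((!g) ==> g))) && ((!w) ==> ((h ==> (!w)) && ((!g) ==> g))))) && ((!w) ==> ((h ==> v) && ((!g) ==> g)))
Answer: WP = (w ==> ((w ==> ((!w) && (h ==> (!w)) && ((!g) ==> g))) && ((!w) ==> ((h ==> (!w)) && ((!g) ==> g))))) && ((!w) ==> ((h ==> v) && ((!g) ==> g)))


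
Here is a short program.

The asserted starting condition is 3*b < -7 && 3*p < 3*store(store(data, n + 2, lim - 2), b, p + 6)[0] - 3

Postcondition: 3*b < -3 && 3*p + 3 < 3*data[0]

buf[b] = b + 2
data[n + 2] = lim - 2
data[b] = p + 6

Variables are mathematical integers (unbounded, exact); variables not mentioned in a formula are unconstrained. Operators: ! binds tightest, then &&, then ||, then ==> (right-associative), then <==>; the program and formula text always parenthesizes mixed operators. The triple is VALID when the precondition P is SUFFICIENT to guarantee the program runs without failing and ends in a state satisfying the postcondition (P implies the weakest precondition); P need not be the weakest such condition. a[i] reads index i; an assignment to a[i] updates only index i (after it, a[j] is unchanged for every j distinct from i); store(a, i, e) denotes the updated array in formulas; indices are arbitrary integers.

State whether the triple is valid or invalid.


Working backward. After the program, the postcondition 3*b < -3 && 3*p + 3 < 3*data[0] must hold; in canonical form it is 3*b < -3 && 3*p < 3*data[0] - 3.
Before data[b] := p + 6: 3*b < -3 && 3*p < 3*store(data, b, p + 6)[0] - 3
Before data[n + 2] := lim - 2: 3*b < -3 && 3*p < 3*store(store(data, n + 2, lim - 2), b, p + 6)[0] - 3
Before buf[b] := b + 2: 3*b < -3 && 3*p < 3*store(store(data, n + 2, lim - 2), b, p + 6)[0] - 3
The weakest precondition is 3*b < -3 && 3*p < 3*store(store(data, n + 2, lim - 2), b, p + 6)[0] - 3.
Check whether 3*b < -7 && 3*p < 3*store(store(data, n + 2, lim - 2), b, p + 6)[0] - 3 implies it.
Every state satisfying the precondition satisfies the weakest precondition: the implication holds.
Answer: valid


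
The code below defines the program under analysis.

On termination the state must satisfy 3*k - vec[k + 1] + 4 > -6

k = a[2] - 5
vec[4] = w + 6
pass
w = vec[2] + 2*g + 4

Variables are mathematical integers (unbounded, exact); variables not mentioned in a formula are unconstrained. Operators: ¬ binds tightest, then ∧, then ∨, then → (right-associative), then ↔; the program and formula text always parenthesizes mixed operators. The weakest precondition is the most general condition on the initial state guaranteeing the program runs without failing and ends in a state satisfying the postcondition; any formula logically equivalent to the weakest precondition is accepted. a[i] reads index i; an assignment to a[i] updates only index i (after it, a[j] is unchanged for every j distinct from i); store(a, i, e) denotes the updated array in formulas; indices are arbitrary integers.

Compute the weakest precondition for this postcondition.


Working backward. After the program, the postcondition 3*k - vec[k + 1] + 4 > -6 must hold; in canonical form it is 3*k > vec[k + 1] - 10.
Before w := vec[2] + 2*g + 4: 3*k > vec[k + 1] - 10
Before skip: 3*k > vec[k + 1] - 10
Before vec[4] := w + 6: 3*k > store(vec, 4, w + 6)[k + 1] - 10
Before k := a[2] - 5: 3*a[2] > store(vec, 4, w + 6)[a[2] - 4] + 5
Answer: WP = 3*a[2] > store(vec, 4, w + 6)[a[2] - 4] + 5


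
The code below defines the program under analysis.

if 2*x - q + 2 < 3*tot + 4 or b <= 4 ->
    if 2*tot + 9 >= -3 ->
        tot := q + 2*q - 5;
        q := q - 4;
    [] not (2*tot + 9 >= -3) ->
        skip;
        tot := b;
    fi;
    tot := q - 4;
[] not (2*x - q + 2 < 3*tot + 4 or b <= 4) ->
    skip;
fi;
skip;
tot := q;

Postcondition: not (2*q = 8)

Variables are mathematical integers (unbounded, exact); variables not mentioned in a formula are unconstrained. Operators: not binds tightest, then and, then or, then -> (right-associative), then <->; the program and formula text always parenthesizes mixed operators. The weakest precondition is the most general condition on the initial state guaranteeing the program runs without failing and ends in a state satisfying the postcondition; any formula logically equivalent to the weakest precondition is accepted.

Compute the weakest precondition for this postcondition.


Working backward. After the program, not (2*q = 8) must hold.
Before tot := q: not (2*q = 8)
Before skip: not (2*q = 8)
Then branch requires (2*tot >= -12 -> (not (2*q = 16))) and ((not (2*tot >= -12)) -> (not (2*q = 8))); else branch requires not (2*q = 8).
Before the if: ((2*x < q + 3*tot + 2 or b <= 4) -> ((2*tot >= -12 -> (not (2*q = 16))) and ((not (2*tot >= -12)) -> (not (2*q = 8))))) and ((not (2*x < q + 3*tot + 2 or b <= 4)) -> (not (2*q = 8)))
Answer: WP = ((2*x < q + 3*tot + 2 or b <= 4) -> ((2*tot >= -12 -> (not (2*q = 16))) and ((not (2*tot >= -12)) -> (not (2*q = 8))))) and ((not (2*x < q + 3*tot + 2 or b <= 4)) -> (not (2*q = 8)))


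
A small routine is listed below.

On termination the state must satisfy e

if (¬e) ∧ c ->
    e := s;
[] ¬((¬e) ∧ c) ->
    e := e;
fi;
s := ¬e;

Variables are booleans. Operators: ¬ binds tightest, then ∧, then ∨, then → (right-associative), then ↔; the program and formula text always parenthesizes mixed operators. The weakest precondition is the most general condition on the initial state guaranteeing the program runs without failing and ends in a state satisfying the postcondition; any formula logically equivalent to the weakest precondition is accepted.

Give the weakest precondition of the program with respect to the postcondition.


Working backward. After the program, e must hold.
Before s := ¬e: e
Then branch requires s; else branch requires e.
Before the if: (((¬e) ∧ c) → s) ∧ ((¬((¬e) ∧ c)) → e)
Answer: WP = (((¬e) ∧ c) → s) ∧ ((¬((¬e) ∧ c)) → e)


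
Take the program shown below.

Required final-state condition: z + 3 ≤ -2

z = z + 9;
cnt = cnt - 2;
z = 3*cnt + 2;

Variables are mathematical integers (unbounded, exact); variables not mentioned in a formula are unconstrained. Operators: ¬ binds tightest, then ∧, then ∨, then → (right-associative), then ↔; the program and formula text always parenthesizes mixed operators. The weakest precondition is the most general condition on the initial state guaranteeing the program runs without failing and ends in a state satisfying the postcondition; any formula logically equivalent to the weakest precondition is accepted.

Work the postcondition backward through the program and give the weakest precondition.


Working backward. After the program, the postcondition z + 3 ≤ -2 must hold; in canonical form it is z ≤ -5.
Before z := 3*cnt + 2: 3*cnt ≤ -7
Before cnt := cnt - 2: 3*cnt ≤ -1
Before z := z + 9: 3*cnt ≤ -1
Answer: WP = 3*cnt ≤ -1


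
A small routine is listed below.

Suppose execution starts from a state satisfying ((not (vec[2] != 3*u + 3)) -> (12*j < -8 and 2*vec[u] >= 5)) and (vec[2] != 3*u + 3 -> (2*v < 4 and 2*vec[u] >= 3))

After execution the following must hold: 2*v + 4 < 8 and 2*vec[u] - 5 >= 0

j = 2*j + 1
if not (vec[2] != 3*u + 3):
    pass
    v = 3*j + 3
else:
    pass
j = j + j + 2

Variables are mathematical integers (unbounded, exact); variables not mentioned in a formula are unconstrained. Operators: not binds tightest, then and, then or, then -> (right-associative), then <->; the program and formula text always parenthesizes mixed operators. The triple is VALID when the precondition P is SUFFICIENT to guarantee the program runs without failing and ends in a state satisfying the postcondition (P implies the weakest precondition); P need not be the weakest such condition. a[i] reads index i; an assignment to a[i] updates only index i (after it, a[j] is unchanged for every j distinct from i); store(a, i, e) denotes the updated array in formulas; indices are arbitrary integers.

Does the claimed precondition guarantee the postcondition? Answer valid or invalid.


Working backward. After the program, the postcondition 2*v + 4 < 8 and 2*vec[u] - 5 >= 0 must hold; in canonical form it is 2*v < 4 and 2*vec[u] >= 5.
Before j := j + j + 2: 2*v < 4 and 2*vec[u] >= 5
Then branch requires 6*j < -2 and 2*vec[u] >= 5; else branch requires 2*v < 4 and 2*vec[u] >= 5.
Before the if: ((not (vec[2] != 3*u + 3)) -> (6*j < -2 and 2*vec[u] >= 5)) and (vec[2] != 3*u + 3 -> (2*v < 4 and 2*vec[u] >= 5))
Before j := 2*j + 1: ((not (vec[2] != 3*u + 3)) -> (12*j < -8 and 2*vec[u] >= 5)) and (vec[2] != 3*u + 3 -> (2*v < 4 and 2*vec[u] >= 5))
The weakest precondition is ((not (vec[2] != 3*u + 3)) -> (12*j < -8 and 2*vec[u] >= 5)) and (vec[2] != 3*u + 3 -> (2*v < 4 and 2*vec[u] >= 5)).
Check whether ((not (vec[2] != 3*u + 3)) -> (12*j < -8 and 2*vec[u] >= 5)) and (vec[2] != 3*u + 3 -> (2*v < 4 and 2*vec[u] >= 3)) implies it.
Countermodel: at the initial state j = 0, u = 15519, v = 1, vec = {[2] = 46561, [15519] = 2, elsewhere 2}, the precondition holds but the weakest precondition fails.
Answer: invalid


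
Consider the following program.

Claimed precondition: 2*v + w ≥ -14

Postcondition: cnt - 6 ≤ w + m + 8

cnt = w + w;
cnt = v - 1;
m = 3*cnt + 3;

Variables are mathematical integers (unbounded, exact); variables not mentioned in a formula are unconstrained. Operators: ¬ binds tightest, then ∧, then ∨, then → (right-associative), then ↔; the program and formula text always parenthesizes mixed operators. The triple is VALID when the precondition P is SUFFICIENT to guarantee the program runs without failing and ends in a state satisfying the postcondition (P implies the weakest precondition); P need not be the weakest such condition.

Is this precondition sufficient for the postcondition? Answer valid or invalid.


Working backward. After the program, the postcondition cnt - 6 ≤ w + m + 8 must hold; in canonical form it is cnt ≤ m + w + 14.
Before m := 3*cnt + 3: 2*cnt + w ≥ -17
Before cnt := v - 1: 2*v + w ≥ -15
Before cnt := w + w: 2*v + w ≥ -15
The weakest precondition is 2*v + w ≥ -15.
Check whether 2*v + w ≥ -14 implies it.
Every state satisfying the precondition satisfies the weakest precondition: the implication holds.
Answer: valid


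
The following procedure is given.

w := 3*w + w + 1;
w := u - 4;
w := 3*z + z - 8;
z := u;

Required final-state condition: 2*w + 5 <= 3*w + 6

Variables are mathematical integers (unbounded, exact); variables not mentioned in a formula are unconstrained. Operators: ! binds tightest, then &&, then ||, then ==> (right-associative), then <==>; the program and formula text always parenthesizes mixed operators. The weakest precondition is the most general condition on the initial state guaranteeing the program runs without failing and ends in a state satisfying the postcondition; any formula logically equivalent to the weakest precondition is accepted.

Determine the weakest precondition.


Working backward. After the program, the postcondition 2*w + 5 <= 3*w + 6 must hold; in canonical form it is w >= -1.
Before z := u: w >= -1
Before w := 3*z + z - 8: 4*z >= 7
Before w := u - 4: 4*z >= 7
Before w := 3*w + w + 1: 4*z >= 7
Answer: WP = 4*z >= 7


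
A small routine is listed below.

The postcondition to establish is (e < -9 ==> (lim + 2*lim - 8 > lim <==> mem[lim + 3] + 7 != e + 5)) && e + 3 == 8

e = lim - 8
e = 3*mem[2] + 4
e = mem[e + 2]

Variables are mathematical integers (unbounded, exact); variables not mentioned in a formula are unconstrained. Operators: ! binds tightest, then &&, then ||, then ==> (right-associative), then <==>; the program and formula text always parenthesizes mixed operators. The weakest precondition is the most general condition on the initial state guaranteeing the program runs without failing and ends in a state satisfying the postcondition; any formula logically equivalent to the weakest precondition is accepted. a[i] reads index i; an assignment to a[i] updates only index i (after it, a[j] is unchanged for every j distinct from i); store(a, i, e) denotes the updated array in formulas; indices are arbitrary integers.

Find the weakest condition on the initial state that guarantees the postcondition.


Working backward. After the program, the postcondition (e < -9 ==> (lim + 2*lim - 8 > lim <==> mem[lim + 3] + 7 != e + 5)) && e + 3 == 8 must hold; in canonical form it is (e < -9 ==> (2*lim > 8 <==> mem[lim + 3] != e - 2)) && e == 5.
Before e := mem[e + 2]: (mem[e + 2] < -9 ==> (2*lim > 8 <==> mem[lim + 3] != mem[e + 2] - 2)) && mem[e + 2] == 5
Before e := 3*mem[2] + 4: (mem[3*mem[2] + 6] < -9 ==> (2*lim > 8 <==> mem[lim + 3] != mem[3*mem[2] + 6] - 2)) && mem[3*mem[2] + 6] == 5
Before e := lim - 8: (mem[3*mem[2] + 6] < -9 ==> (2*lim > 8 <==> mem[lim + 3] != mem[3*mem[2] + 6] - 2)) && mem[3*mem[2] + 6] == 5
Answer: WP = (mem[3*mem[2] + 6] < -9 ==> (2*lim > 8 <==> mem[lim + 3] != mem[3*mem[2] + 6] - 2)) && mem[3*mem[2] + 6] == 5


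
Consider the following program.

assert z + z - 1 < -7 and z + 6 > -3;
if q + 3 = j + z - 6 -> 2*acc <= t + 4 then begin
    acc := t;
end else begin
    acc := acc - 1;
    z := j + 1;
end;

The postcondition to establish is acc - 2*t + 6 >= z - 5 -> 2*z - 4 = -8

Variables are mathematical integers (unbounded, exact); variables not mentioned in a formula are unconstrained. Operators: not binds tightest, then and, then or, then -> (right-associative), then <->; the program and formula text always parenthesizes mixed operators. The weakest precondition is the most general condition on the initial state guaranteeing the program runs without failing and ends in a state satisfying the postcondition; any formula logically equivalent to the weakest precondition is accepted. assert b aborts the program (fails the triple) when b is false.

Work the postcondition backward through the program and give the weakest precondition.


Working backward. After the program, the postcondition acc - 2*t + 6 >= z - 5 -> 2*z - 4 = -8 must hold; in canonical form it is acc >= 2*t + z - 11 -> 2*z = -4.
Then branch requires t + z <= 11 -> 2*z = -4; else branch requires acc >= j + 2*t - 9 -> 2*j = -6.
Before the if: ((q = j + z - 9 -> 2*acc <= t + 4) -> (t + z <= 11 -> 2*z = -4)) and ((not (q = j + z - 9 -> 2*acc <= t + 4)) -> (acc >= j + 2*t - 9 -> 2*j = -6))
Before assert z + z - 1 < -7 and z + 6 > -3: 2*z < -6 and z > -9 and ((q = j + z - 9 -> 2*acc <= t + 4) -> (t + z <= 11 -> 2*z = -4)) and ((not (q = j + z - 9 -> 2*acc <= t + 4)) -> (acc >= j + 2*t - 9 -> 2*j = -6))
Answer: WP = 2*z < -6 and z > -9 and ((q = j + z - 9 -> 2*acc <= t + 4) -> (t + z <= 11 -> 2*z = -4)) and ((not (q = j + z - 9 -> 2*acc <= t + 4)) -> (acc >= j + 2*t - 9 -> 2*j = -6))


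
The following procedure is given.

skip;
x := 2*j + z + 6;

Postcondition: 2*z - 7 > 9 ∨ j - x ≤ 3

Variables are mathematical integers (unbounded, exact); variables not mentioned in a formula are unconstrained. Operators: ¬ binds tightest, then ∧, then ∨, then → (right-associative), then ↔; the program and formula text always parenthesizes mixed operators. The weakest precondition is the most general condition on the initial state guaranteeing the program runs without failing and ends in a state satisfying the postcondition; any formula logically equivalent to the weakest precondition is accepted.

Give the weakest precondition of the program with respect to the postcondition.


Working backward. After the program, the postcondition 2*z - 7 > 9 ∨ j - x ≤ 3 must hold; in canonical form it is 2*z > 16 ∨ j ≤ x + 3.
Before x := 2*j + z + 6: 2*z > 16 ∨ j + z ≥ -9
Before skip: 2*z > 16 ∨ j + z ≥ -9
Answer: WP = 2*z > 16 ∨ j + z ≥ -9


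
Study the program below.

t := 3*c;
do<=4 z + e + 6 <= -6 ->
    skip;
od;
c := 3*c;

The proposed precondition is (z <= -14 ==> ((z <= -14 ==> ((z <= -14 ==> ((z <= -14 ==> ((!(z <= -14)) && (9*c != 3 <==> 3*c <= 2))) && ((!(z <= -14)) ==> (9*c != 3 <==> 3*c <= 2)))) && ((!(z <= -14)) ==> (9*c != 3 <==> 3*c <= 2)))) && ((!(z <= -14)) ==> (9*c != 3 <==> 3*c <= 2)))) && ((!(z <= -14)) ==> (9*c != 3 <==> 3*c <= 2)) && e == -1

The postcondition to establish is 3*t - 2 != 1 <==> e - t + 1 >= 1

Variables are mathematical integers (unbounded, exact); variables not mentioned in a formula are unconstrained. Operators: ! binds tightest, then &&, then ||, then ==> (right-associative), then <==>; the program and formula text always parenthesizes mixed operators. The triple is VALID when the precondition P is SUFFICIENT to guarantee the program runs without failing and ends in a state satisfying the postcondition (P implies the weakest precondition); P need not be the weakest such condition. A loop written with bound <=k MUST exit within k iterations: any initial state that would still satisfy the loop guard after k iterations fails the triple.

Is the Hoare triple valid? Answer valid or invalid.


Working backward. After the program, the postcondition 3*t - 2 != 1 <==> e - t + 1 >= 1 must hold; in canonical form it is 3*t != 3 <==> e >= t.
Before c := 3*c: 3*t != 3 <==> e >= t
Before the loop (bound <=4), unroll the exhaustion recursion (WP_0 = exit-now case; WP_j = one more guarded iteration, up to j = 4):
  WP_0: (!(e + z <= -12)) && (3*t != 3 <==> e >= t)
  WP_1: (e + z <= -12 ==> ((!(e + z <= -12)) && (3*t != 3 <==> e >= t))) && ((!(e + z <= -12)) ==> (3*t != 3 <==> e >= t))
  WP_2: (e + z <= -12 ==> ((e + z <= -12 ==> ((!(e + z <= -12)) && (3*t != 3 <==> e >= t))) && ((!(e + z <= -12)) ==> (3*t != 3 <==> e >= t)))) && ((!(e + z <= -12)) ==> (3*t != 3 <==> e >= t))
  WP_3: (e + z <= -12 ==> ((e + z <= -12 ==> ((e + z <= -12 ==> ((!(e + z <= -12)) && (3*t != 3 <==> e >= t))) && ((!(e + z <= -12)) ==> (3*t != 3 <==> e >= t)))) && ((!(e + z <= -12)) ==> (3*t != 3 <==> e >= t)))) && ((!(e + z <= -12)) ==> (3*t != 3 <==> e >= t))
  WP_4: (e + z <= -12 ==> ((e + z <= -12 ==> ((e + z <= -12 ==> ((e + z <= -12 ==> ((!(e + z <= -12)) && (3*t != 3 <==> e >= t))) && ((!(e + z <= -12)) ==> (3*t != 3 <==> e >= t)))) && ((!(e + z <= -12)) ==> (3*t != 3 <==> e >= t)))) && ((!(e + z <= -12)) ==> (3*t != 3 <==> e >= t)))) && ((!(e + z <= -12)) ==> (3*t != 3 <==> e >= t))
So before the loop: (e + z <= -12 ==> ((e + z <= -12 ==> ((e + z <= -12 ==> ((e + z <= -12 ==> ((!(e + z <= -12)) && (3*t != 3 <==> e >= t))) && ((!(e + z <= -12)) ==> (3*t != 3 <==> e >= t)))) && ((!(e + z <= -12)) ==> (3*t != 3 <==> e >= t)))) && ((!(e + z <= -12)) ==> (3*t != 3 <==> e >= t)))) && ((!(e + z <= -12)) ==> (3*t != 3 <==> e >= t))
Before t := 3*c: (e + z <= -12 ==> ((e + z <= -12 ==> ((e + z <= -12 ==> ((e + z <= -12 ==> ((!(e + z <= -12)) && (9*c != 3 <==> e >= 3*c))) && ((!(e + z <= -12)) ==> (9*c != 3 <==> e >= 3*c)))) && ((!(e + z <= -12)) ==> (9*c != 3 <==> e >= 3*c)))) && ((!(e + z <= -12)) ==> (9*c != 3 <==> e >= 3*c)))) && ((!(e + z <= -12)) ==> (9*c != 3 <==> e >= 3*c))
The weakest precondition is (e + z <= -12 ==> ((e + z <= -12 ==> ((e + z <= -12 ==> ((e + z <= -12 ==> ((!(e + z <= -12)) && (9*c != 3 <==> e >= 3*c))) && ((!(e + z <= -12)) ==> (9*c != 3 <==> e >= 3*c)))) && ((!(e + z <= -12)) ==> (9*c != 3 <==> e >= 3*c)))) && ((!(e + z <= -12)) ==> (9*c != 3 <==> e >= 3*c)))) && ((!(e + z <= -12)) ==> (9*c != 3 <==> e >= 3*c)).
Check whether (z <= -14 ==> ((z <= -14 ==> ((z <= -14 ==> ((z <= -14 ==> ((!(z <= -14)) && (9*c != 3 <==> 3*c <= 2))) && ((!(z <= -14)) ==> (9*c != 3 <==> 3*c <= 2)))) && ((!(z <= -14)) ==> (9*c != 3 <==> 3*c <= 2)))) && ((!(z <= -14)) ==> (9*c != 3 <==> 3*c <= 2)))) && ((!(z <= -14)) ==> (9*c != 3 <==> 3*c <= 2)) && e == -1 implies it.
Countermodel: at the initial state c = 0, e = -1, z = 0, the precondition holds but the weakest precondition fails.
Answer: invalid


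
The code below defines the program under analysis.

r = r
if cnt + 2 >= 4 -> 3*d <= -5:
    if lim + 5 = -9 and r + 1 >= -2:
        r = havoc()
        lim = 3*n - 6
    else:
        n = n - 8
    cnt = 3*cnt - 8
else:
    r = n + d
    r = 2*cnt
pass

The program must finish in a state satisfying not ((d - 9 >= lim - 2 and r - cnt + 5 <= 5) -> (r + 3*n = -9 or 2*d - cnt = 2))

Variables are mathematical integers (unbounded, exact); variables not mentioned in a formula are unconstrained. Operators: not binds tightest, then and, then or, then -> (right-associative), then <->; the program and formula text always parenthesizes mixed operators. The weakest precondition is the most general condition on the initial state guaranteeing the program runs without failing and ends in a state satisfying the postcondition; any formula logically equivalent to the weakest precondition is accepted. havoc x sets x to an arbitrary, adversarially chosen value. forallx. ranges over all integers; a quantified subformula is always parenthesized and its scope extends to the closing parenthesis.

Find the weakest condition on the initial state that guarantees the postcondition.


Working backward. After the program, the postcondition not ((d - 9 >= lim - 2 and r - cnt + 5 <= 5) -> (r + 3*n = -9 or 2*d - cnt = 2)) must hold; in canonical form it is not ((d >= lim + 7 and r <= cnt) -> (3*n + r = -9 or 2*d = cnt + 2)).
Before skip: not ((d >= lim + 7 and r <= cnt) -> (3*n + r = -9 or 2*d = cnt + 2))
Then branch requires ((lim = -14 and r >= -3) -> (forall r_1. (not ((d >= 3*n + 1 and r_1 <= 3*cnt - 8) -> (3*n + r_1 = -9 or 2*d = 3*cnt - 6))))) and ((not (lim = -14 and r >= -3)) -> (not ((d >= lim + 7 and r <= 3*cnt - 8) -> (3*n + r = 15 or 2*d = 3*cnt - 6)))); else branch requires not ((d >= lim + 7 and cnt <= 0) -> (2*cnt + 3*n = -9 or 2*d = cnt + 2)).
Before the if: ((cnt >= 2 -> 3*d <= -5) -> (((lim = -14 and r >= -3) -> (forall r_1. (not ((d >= 3*n + 1 and r_1 <= 3*cnt - 8) -> (3*n + r_1 = -9 or 2*d = 3*cnt - 6))))) and ((not (lim = -14 and r >= -3)) -> (not ((d >= lim + 7 and r <= 3*cnt - 8) -> (3*n + r = 15 or 2*d = 3*cnt - 6)))))) and ((not (cnt >= 2 -> 3*d <= -5)) -> (not ((d >= lim + 7 and cnt <= 0) -> (2*cnt + 3*n = -9 or 2*d = cnt + 2))))
Before r := r: ((cnt >= 2 -> 3*d <= -5) -> (((lim = -14 and r >= -3) -> (forall r_1. (not ((d >= 3*n + 1 and r_1 <= 3*cnt - 8) -> (3*n + r_1 = -9 or 2*d = 3*cnt - 6))))) and ((not (lim = -14 and r >= -3)) -> (not ((d >= lim + 7 and r <= 3*cnt - 8) -> (3*n + r = 15 or 2*d = 3*cnt - 6)))))) and ((not (cnt >= 2 -> 3*d <= -5)) -> (not ((d >= lim + 7 and cnt <= 0) -> (2*cnt + 3*n = -9 or 2*d = cnt + 2))))
Answer: WP = ((cnt >= 2 -> 3*d <= -5) -> (((lim = -14 and r >= -3) -> (forall r_1. (not ((d >= 3*n + 1 and r_1 <= 3*cnt - 8) -> (3*n + r_1 = -9 or 2*d = 3*cnt - 6))))) and ((not (lim = -14 and r >= -3)) -> (not ((d >= lim + 7 and r <= 3*cnt - 8) -> (3*n + r = 15 or 2*d = 3*cnt - 6)))))) and ((not (cnt >= 2 -> 3*d <= -5)) -> (not ((d >= lim + 7 and cnt <= 0) -> (2*cnt + 3*n = -9 or 2*d = cnt + 2))))


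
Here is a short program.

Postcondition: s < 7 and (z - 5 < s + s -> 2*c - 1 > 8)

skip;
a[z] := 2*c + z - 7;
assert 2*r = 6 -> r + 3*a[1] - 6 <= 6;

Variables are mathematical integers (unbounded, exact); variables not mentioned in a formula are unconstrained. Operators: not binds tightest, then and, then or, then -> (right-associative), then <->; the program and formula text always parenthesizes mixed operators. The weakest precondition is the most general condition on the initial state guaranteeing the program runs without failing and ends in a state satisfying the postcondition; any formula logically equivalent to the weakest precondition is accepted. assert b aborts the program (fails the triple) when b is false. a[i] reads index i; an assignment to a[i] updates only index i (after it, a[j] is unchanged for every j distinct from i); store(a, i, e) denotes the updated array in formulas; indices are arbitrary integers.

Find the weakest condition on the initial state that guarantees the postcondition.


Working backward. After the program, the postcondition s < 7 and (z - 5 < s + s -> 2*c - 1 > 8) must hold; in canonical form it is s < 7 and (z < 2*s + 5 -> 2*c > 9).
Before assert 2*r = 6 -> r + 3*a[1] - 6 <= 6: (2*r = 6 -> 3*a[1] + r <= 12) and s < 7 and (z < 2*s + 5 -> 2*c > 9)
Before a[z] := 2*c + z - 7: (2*r = 6 -> 3*store(a, z, 2*c + z - 7)[1] + r <= 12) and s < 7 and (z < 2*s + 5 -> 2*c > 9)
Before skip: (2*r = 6 -> 3*store(a, z, 2*c + z - 7)[1] + r <= 12) and s < 7 and (z < 2*s + 5 -> 2*c > 9)
Answer: WP = (2*r = 6 -> 3*store(a, z, 2*c + z - 7)[1] + r <= 12) and s < 7 and (z < 2*s + 5 -> 2*c > 9)


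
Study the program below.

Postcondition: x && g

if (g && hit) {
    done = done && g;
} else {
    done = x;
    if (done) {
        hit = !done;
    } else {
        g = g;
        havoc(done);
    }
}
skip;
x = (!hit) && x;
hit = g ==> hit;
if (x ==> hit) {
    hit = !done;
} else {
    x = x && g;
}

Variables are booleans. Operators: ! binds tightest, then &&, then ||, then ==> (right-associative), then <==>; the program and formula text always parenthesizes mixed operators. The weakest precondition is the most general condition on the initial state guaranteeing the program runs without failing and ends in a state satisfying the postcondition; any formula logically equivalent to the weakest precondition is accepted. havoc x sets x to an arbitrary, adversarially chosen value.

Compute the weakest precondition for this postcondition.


Working backward. After the program, x && g must hold.
Then branch requires x && g; else branch requires x && g.
Before the if: ((x ==> hit) ==> (x && g)) && ((!(x ==> hit)) ==> (x && g))
Before hit := g ==> hit: ((x ==> (g ==> hit)) ==> (x && g)) && ((!(x ==> (g ==> hit))) ==> (x && g))
Before x := (!hit) && x: ((((!hit) && x) ==> (g ==> hit)) ==> ((!hit) && x && g)) && ((!(((!hit) && x) ==> (g ==> hit))) ==> ((!hit) && x && g))
Before skip: ((((!hit) && x) ==> (g ==> hit)) ==> ((!hit) && x && g)) && ((!(((!hit) && x) ==> (g ==> hit))) ==> ((!hit) && x && g))
Then branch requires ((((!hit) && x) ==> (g ==> hit)) ==> ((!hit) && x && g)) && ((!(((!hit) && x) ==> (g ==> hit))) ==> ((!hit) && x && g)); else branch requires (x ==> (((x ==> (g ==> (!x))) ==> (x && g)) && ((!(x ==> (g ==> (!x)))) ==> (x && g)))) && ((!x) ==> (((((!hit) && x) ==> (g ==> hit)) ==> ((!hit) && x && g)) && ((!(((!hit) && x) ==> (g ==> hit))) ==> ((!hit) && x && g)))).
Before the if: ((g && hit) ==> (((((!hit) && x) ==> (g ==> hit)) ==> ((!hit) && x && g)) && ((!(((!hit) && x) ==> (g ==> hit))) ==> ((!hit) && x && g)))) && ((!(g && hit)) ==> ((x ==> (((x ==> (g ==> (!x))) ==> (x && g)) && ((!(x ==> (g ==> (!x)))) ==> (x && g)))) && ((!x) ==> (((((!hit) && x) ==> (g ==> hit)) ==> ((!hit) && x && g)) && ((!(((!hit) && x) ==> (g ==> hit))) ==> ((!hit) && x && g))))))
Answer: WP = ((g && hit) ==> (((((!hit) && x) ==> (g ==> hit)) ==> ((!hit) && x && g)) && ((!(((!hit) && x) ==> (g ==> hit))) ==> ((!hit) && x && g)))) && ((!(g && hit)) ==> ((x ==> (((x ==> (g ==> (!x))) ==> (x && g)) && ((!(x ==> (g ==> (!x)))) ==> (x && g)))) && ((!x) ==> (((((!hit) && x) ==> (g ==> hit)) ==> ((!hit) && x && g)) && ((!(((!hit) && x) ==> (g ==> hit))) ==> ((!hit) && x && g))))))


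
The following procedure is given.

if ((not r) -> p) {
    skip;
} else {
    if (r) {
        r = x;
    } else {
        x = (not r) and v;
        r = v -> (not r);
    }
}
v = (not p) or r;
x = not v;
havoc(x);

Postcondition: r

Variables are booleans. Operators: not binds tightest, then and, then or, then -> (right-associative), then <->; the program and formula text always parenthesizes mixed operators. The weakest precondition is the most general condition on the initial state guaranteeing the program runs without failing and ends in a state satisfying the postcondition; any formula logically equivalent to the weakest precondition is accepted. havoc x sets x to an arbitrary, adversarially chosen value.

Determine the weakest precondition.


Working backward. After the program, r must hold.
Before havoc x: r
Before x := not v: r
Before v := (not p) or r: r
Then branch requires r; else branch requires (r -> x) and ((not r) -> (v -> (not r))).
Before the if: (((not r) -> p) -> r) and ((not ((not r) -> p)) -> ((r -> x) and ((not r) -> (v -> (not r)))))
Answer: WP = (((not r) -> p) -> r) and ((not ((not r) -> p)) -> ((r -> x) and ((not r) -> (v -> (not r)))))


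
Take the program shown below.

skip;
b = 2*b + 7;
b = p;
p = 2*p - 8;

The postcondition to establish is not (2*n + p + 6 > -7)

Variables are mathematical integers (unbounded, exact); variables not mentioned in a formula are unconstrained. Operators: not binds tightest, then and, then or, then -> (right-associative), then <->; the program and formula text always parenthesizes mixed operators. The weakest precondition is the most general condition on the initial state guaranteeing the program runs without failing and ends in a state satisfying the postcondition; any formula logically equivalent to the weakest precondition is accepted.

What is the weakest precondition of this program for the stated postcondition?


Working backward. After the program, the postcondition not (2*n + p + 6 > -7) must hold; in canonical form it is not (2*n + p > -13).
Before p := 2*p - 8: not (2*n + 2*p > -5)
Before b := p: not (2*n + 2*p > -5)
Before b := 2*b + 7: not (2*n + 2*p > -5)
Before skip: not (2*n + 2*p > -5)
Answer: WP = not (2*n + 2*p > -5)


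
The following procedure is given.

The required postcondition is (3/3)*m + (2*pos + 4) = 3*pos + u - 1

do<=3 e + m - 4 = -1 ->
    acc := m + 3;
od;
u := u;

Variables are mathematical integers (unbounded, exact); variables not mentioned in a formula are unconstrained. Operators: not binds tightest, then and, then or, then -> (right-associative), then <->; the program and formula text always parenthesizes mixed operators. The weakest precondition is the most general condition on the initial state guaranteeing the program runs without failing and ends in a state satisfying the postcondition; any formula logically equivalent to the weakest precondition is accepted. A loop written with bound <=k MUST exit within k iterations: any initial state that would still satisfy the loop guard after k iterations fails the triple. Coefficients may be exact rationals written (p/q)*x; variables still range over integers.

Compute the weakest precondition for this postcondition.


Working backward. After the program, the postcondition (3/3)*m + (2*pos + 4) = 3*pos + u - 1 must hold; in canonical form it is m = pos + u - 5.
Before u := u: m = pos + u - 5
Before the loop (bound <=3), unroll the exhaustion recursion (WP_0 = exit-now case; WP_j = one more guarded iteration, up to j = 3):
  WP_0: (not (e + m = 3)) and m = pos + u - 5
  WP_1: (e + m = 3 -> ((not (e + m = 3)) and m = pos + u - 5)) and ((not (e + m = 3)) -> m = pos + u - 5)
  WP_2: (e + m = 3 -> ((e + m = 3 -> ((not (e + m = 3)) and m = pos + u - 5)) and ((not (e + m = 3)) -> m = pos + u - 5))) and ((not (e + m = 3)) -> m = pos + u - 5)
  WP_3: (e + m = 3 -> ((e + m = 3 -> ((e + m = 3 -> ((not (e + m = 3)) and m = pos + u - 5)) and ((not (e + m = 3)) -> m = pos + u - 5))) and ((not (e + m = 3)) -> m = pos + u - 5))) and ((not (e + m = 3)) -> m = pos + u - 5)
So before the loop: (e + m = 3 -> ((e + m = 3 -> ((e + m = 3 -> ((not (e + m = 3)) and m = pos + u - 5)) and ((not (e + m = 3)) -> m = pos + u - 5))) and ((not (e + m = 3)) -> m = pos + u - 5))) and ((not (e + m = 3)) -> m = pos + u - 5)
Answer: WP = (e + m = 3 -> ((e + m = 3 -> ((e + m = 3 -> ((not (e + m = 3)) and m = pos + u - 5)) and ((not (e + m = 3)) -> m = pos + u - 5))) and ((not (e + m = 3)) -> m = pos + u - 5))) and ((not (e + m = 3)) -> m = pos + u - 5)


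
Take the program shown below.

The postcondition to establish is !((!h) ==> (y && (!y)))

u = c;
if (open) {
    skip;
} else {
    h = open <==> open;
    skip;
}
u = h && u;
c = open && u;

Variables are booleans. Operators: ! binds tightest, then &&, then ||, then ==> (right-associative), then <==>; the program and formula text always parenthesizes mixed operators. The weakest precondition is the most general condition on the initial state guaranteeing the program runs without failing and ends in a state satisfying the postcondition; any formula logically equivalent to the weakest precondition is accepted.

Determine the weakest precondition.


Working backward. After the program, the postcondition !((!h) ==> (y && (!y))) must hold; in canonical form it is !h.
Before c := open && u: !h
Before u := h && u: !h
Then branch requires !h; else branch requires false.
Before the if: (open ==> (!h)) && open
Before u := c: (open ==> (!h)) && open
Answer: WP = (open ==> (!h)) && open


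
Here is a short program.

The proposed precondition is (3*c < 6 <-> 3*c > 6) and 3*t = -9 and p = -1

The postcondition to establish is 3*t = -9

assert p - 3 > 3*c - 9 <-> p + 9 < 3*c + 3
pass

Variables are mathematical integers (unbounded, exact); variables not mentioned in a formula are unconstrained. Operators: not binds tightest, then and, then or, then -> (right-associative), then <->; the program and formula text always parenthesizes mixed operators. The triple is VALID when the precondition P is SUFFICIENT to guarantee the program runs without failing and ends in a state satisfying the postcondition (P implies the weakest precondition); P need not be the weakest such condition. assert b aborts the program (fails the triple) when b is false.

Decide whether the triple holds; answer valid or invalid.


Working backward. After the program, 3*t = -9 must hold.
Before skip: 3*t = -9
Before assert p - 3 > 3*c - 9 <-> p + 9 < 3*c + 3: (p > 3*c - 6 <-> p < 3*c - 6) and 3*t = -9
The weakest precondition is (p > 3*c - 6 <-> p < 3*c - 6) and 3*t = -9.
Check whether (3*c < 6 <-> 3*c > 6) and 3*t = -9 and p = -1 implies it.
Countermodel: at the initial state c = 2, p = -1, t = -3, the precondition holds but the weakest precondition fails.
Answer: invalid
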